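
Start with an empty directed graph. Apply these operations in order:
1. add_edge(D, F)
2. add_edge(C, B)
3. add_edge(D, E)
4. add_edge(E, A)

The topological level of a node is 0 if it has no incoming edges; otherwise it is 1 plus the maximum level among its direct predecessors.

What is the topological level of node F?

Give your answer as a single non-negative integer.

Op 1: add_edge(D, F). Edges now: 1
Op 2: add_edge(C, B). Edges now: 2
Op 3: add_edge(D, E). Edges now: 3
Op 4: add_edge(E, A). Edges now: 4
Compute levels (Kahn BFS):
  sources (in-degree 0): C, D
  process C: level=0
    C->B: in-degree(B)=0, level(B)=1, enqueue
  process D: level=0
    D->E: in-degree(E)=0, level(E)=1, enqueue
    D->F: in-degree(F)=0, level(F)=1, enqueue
  process B: level=1
  process E: level=1
    E->A: in-degree(A)=0, level(A)=2, enqueue
  process F: level=1
  process A: level=2
All levels: A:2, B:1, C:0, D:0, E:1, F:1
level(F) = 1

Answer: 1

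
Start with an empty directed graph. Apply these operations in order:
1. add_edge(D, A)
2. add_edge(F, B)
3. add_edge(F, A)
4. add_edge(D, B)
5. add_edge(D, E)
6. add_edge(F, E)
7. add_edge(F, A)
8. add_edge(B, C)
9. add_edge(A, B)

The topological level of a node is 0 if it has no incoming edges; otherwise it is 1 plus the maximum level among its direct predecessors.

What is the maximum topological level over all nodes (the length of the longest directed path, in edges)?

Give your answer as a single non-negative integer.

Op 1: add_edge(D, A). Edges now: 1
Op 2: add_edge(F, B). Edges now: 2
Op 3: add_edge(F, A). Edges now: 3
Op 4: add_edge(D, B). Edges now: 4
Op 5: add_edge(D, E). Edges now: 5
Op 6: add_edge(F, E). Edges now: 6
Op 7: add_edge(F, A) (duplicate, no change). Edges now: 6
Op 8: add_edge(B, C). Edges now: 7
Op 9: add_edge(A, B). Edges now: 8
Compute levels (Kahn BFS):
  sources (in-degree 0): D, F
  process D: level=0
    D->A: in-degree(A)=1, level(A)>=1
    D->B: in-degree(B)=2, level(B)>=1
    D->E: in-degree(E)=1, level(E)>=1
  process F: level=0
    F->A: in-degree(A)=0, level(A)=1, enqueue
    F->B: in-degree(B)=1, level(B)>=1
    F->E: in-degree(E)=0, level(E)=1, enqueue
  process A: level=1
    A->B: in-degree(B)=0, level(B)=2, enqueue
  process E: level=1
  process B: level=2
    B->C: in-degree(C)=0, level(C)=3, enqueue
  process C: level=3
All levels: A:1, B:2, C:3, D:0, E:1, F:0
max level = 3

Answer: 3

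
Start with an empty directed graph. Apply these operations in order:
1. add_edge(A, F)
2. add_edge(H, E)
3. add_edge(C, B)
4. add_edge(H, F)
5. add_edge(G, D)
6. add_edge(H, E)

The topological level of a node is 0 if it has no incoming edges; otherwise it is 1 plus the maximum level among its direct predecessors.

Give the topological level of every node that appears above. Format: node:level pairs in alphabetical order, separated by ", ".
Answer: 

Op 1: add_edge(A, F). Edges now: 1
Op 2: add_edge(H, E). Edges now: 2
Op 3: add_edge(C, B). Edges now: 3
Op 4: add_edge(H, F). Edges now: 4
Op 5: add_edge(G, D). Edges now: 5
Op 6: add_edge(H, E) (duplicate, no change). Edges now: 5
Compute levels (Kahn BFS):
  sources (in-degree 0): A, C, G, H
  process A: level=0
    A->F: in-degree(F)=1, level(F)>=1
  process C: level=0
    C->B: in-degree(B)=0, level(B)=1, enqueue
  process G: level=0
    G->D: in-degree(D)=0, level(D)=1, enqueue
  process H: level=0
    H->E: in-degree(E)=0, level(E)=1, enqueue
    H->F: in-degree(F)=0, level(F)=1, enqueue
  process B: level=1
  process D: level=1
  process E: level=1
  process F: level=1
All levels: A:0, B:1, C:0, D:1, E:1, F:1, G:0, H:0

Answer: A:0, B:1, C:0, D:1, E:1, F:1, G:0, H:0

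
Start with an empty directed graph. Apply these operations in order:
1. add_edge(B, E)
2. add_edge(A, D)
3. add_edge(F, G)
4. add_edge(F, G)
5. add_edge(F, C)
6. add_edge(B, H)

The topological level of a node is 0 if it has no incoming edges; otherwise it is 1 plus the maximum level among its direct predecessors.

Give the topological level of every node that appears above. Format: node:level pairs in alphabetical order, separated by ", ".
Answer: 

Op 1: add_edge(B, E). Edges now: 1
Op 2: add_edge(A, D). Edges now: 2
Op 3: add_edge(F, G). Edges now: 3
Op 4: add_edge(F, G) (duplicate, no change). Edges now: 3
Op 5: add_edge(F, C). Edges now: 4
Op 6: add_edge(B, H). Edges now: 5
Compute levels (Kahn BFS):
  sources (in-degree 0): A, B, F
  process A: level=0
    A->D: in-degree(D)=0, level(D)=1, enqueue
  process B: level=0
    B->E: in-degree(E)=0, level(E)=1, enqueue
    B->H: in-degree(H)=0, level(H)=1, enqueue
  process F: level=0
    F->C: in-degree(C)=0, level(C)=1, enqueue
    F->G: in-degree(G)=0, level(G)=1, enqueue
  process D: level=1
  process E: level=1
  process H: level=1
  process C: level=1
  process G: level=1
All levels: A:0, B:0, C:1, D:1, E:1, F:0, G:1, H:1

Answer: A:0, B:0, C:1, D:1, E:1, F:0, G:1, H:1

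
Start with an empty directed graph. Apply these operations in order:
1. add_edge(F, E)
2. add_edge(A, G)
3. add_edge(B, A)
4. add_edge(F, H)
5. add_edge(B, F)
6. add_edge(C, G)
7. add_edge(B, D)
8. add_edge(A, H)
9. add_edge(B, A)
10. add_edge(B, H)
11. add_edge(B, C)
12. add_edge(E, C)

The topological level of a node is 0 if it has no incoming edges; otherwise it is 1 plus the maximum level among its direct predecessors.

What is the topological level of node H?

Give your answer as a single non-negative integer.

Answer: 2

Derivation:
Op 1: add_edge(F, E). Edges now: 1
Op 2: add_edge(A, G). Edges now: 2
Op 3: add_edge(B, A). Edges now: 3
Op 4: add_edge(F, H). Edges now: 4
Op 5: add_edge(B, F). Edges now: 5
Op 6: add_edge(C, G). Edges now: 6
Op 7: add_edge(B, D). Edges now: 7
Op 8: add_edge(A, H). Edges now: 8
Op 9: add_edge(B, A) (duplicate, no change). Edges now: 8
Op 10: add_edge(B, H). Edges now: 9
Op 11: add_edge(B, C). Edges now: 10
Op 12: add_edge(E, C). Edges now: 11
Compute levels (Kahn BFS):
  sources (in-degree 0): B
  process B: level=0
    B->A: in-degree(A)=0, level(A)=1, enqueue
    B->C: in-degree(C)=1, level(C)>=1
    B->D: in-degree(D)=0, level(D)=1, enqueue
    B->F: in-degree(F)=0, level(F)=1, enqueue
    B->H: in-degree(H)=2, level(H)>=1
  process A: level=1
    A->G: in-degree(G)=1, level(G)>=2
    A->H: in-degree(H)=1, level(H)>=2
  process D: level=1
  process F: level=1
    F->E: in-degree(E)=0, level(E)=2, enqueue
    F->H: in-degree(H)=0, level(H)=2, enqueue
  process E: level=2
    E->C: in-degree(C)=0, level(C)=3, enqueue
  process H: level=2
  process C: level=3
    C->G: in-degree(G)=0, level(G)=4, enqueue
  process G: level=4
All levels: A:1, B:0, C:3, D:1, E:2, F:1, G:4, H:2
level(H) = 2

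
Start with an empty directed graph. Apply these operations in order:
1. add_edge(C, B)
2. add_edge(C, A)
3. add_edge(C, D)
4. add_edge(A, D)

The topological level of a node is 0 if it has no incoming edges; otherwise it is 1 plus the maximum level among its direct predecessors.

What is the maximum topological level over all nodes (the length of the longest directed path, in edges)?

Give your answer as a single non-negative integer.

Op 1: add_edge(C, B). Edges now: 1
Op 2: add_edge(C, A). Edges now: 2
Op 3: add_edge(C, D). Edges now: 3
Op 4: add_edge(A, D). Edges now: 4
Compute levels (Kahn BFS):
  sources (in-degree 0): C
  process C: level=0
    C->A: in-degree(A)=0, level(A)=1, enqueue
    C->B: in-degree(B)=0, level(B)=1, enqueue
    C->D: in-degree(D)=1, level(D)>=1
  process A: level=1
    A->D: in-degree(D)=0, level(D)=2, enqueue
  process B: level=1
  process D: level=2
All levels: A:1, B:1, C:0, D:2
max level = 2

Answer: 2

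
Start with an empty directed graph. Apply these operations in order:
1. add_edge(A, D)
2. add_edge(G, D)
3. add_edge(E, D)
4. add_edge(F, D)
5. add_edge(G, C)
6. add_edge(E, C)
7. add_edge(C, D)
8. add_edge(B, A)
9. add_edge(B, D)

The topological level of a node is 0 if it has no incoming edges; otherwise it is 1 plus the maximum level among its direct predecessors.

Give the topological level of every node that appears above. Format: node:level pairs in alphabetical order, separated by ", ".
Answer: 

Answer: A:1, B:0, C:1, D:2, E:0, F:0, G:0

Derivation:
Op 1: add_edge(A, D). Edges now: 1
Op 2: add_edge(G, D). Edges now: 2
Op 3: add_edge(E, D). Edges now: 3
Op 4: add_edge(F, D). Edges now: 4
Op 5: add_edge(G, C). Edges now: 5
Op 6: add_edge(E, C). Edges now: 6
Op 7: add_edge(C, D). Edges now: 7
Op 8: add_edge(B, A). Edges now: 8
Op 9: add_edge(B, D). Edges now: 9
Compute levels (Kahn BFS):
  sources (in-degree 0): B, E, F, G
  process B: level=0
    B->A: in-degree(A)=0, level(A)=1, enqueue
    B->D: in-degree(D)=5, level(D)>=1
  process E: level=0
    E->C: in-degree(C)=1, level(C)>=1
    E->D: in-degree(D)=4, level(D)>=1
  process F: level=0
    F->D: in-degree(D)=3, level(D)>=1
  process G: level=0
    G->C: in-degree(C)=0, level(C)=1, enqueue
    G->D: in-degree(D)=2, level(D)>=1
  process A: level=1
    A->D: in-degree(D)=1, level(D)>=2
  process C: level=1
    C->D: in-degree(D)=0, level(D)=2, enqueue
  process D: level=2
All levels: A:1, B:0, C:1, D:2, E:0, F:0, G:0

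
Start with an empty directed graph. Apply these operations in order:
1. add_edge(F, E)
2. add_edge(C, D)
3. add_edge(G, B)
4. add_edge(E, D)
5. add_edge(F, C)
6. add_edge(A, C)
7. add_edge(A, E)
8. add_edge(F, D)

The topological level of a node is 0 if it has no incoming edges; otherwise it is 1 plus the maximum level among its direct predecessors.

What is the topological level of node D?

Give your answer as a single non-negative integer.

Op 1: add_edge(F, E). Edges now: 1
Op 2: add_edge(C, D). Edges now: 2
Op 3: add_edge(G, B). Edges now: 3
Op 4: add_edge(E, D). Edges now: 4
Op 5: add_edge(F, C). Edges now: 5
Op 6: add_edge(A, C). Edges now: 6
Op 7: add_edge(A, E). Edges now: 7
Op 8: add_edge(F, D). Edges now: 8
Compute levels (Kahn BFS):
  sources (in-degree 0): A, F, G
  process A: level=0
    A->C: in-degree(C)=1, level(C)>=1
    A->E: in-degree(E)=1, level(E)>=1
  process F: level=0
    F->C: in-degree(C)=0, level(C)=1, enqueue
    F->D: in-degree(D)=2, level(D)>=1
    F->E: in-degree(E)=0, level(E)=1, enqueue
  process G: level=0
    G->B: in-degree(B)=0, level(B)=1, enqueue
  process C: level=1
    C->D: in-degree(D)=1, level(D)>=2
  process E: level=1
    E->D: in-degree(D)=0, level(D)=2, enqueue
  process B: level=1
  process D: level=2
All levels: A:0, B:1, C:1, D:2, E:1, F:0, G:0
level(D) = 2

Answer: 2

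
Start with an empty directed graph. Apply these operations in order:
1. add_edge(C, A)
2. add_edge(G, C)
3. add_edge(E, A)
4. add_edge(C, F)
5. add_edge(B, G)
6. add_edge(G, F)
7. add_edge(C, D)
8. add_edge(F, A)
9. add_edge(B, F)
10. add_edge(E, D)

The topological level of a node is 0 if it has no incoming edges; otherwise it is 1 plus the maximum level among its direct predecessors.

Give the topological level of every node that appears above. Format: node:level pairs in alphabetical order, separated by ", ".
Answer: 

Answer: A:4, B:0, C:2, D:3, E:0, F:3, G:1

Derivation:
Op 1: add_edge(C, A). Edges now: 1
Op 2: add_edge(G, C). Edges now: 2
Op 3: add_edge(E, A). Edges now: 3
Op 4: add_edge(C, F). Edges now: 4
Op 5: add_edge(B, G). Edges now: 5
Op 6: add_edge(G, F). Edges now: 6
Op 7: add_edge(C, D). Edges now: 7
Op 8: add_edge(F, A). Edges now: 8
Op 9: add_edge(B, F). Edges now: 9
Op 10: add_edge(E, D). Edges now: 10
Compute levels (Kahn BFS):
  sources (in-degree 0): B, E
  process B: level=0
    B->F: in-degree(F)=2, level(F)>=1
    B->G: in-degree(G)=0, level(G)=1, enqueue
  process E: level=0
    E->A: in-degree(A)=2, level(A)>=1
    E->D: in-degree(D)=1, level(D)>=1
  process G: level=1
    G->C: in-degree(C)=0, level(C)=2, enqueue
    G->F: in-degree(F)=1, level(F)>=2
  process C: level=2
    C->A: in-degree(A)=1, level(A)>=3
    C->D: in-degree(D)=0, level(D)=3, enqueue
    C->F: in-degree(F)=0, level(F)=3, enqueue
  process D: level=3
  process F: level=3
    F->A: in-degree(A)=0, level(A)=4, enqueue
  process A: level=4
All levels: A:4, B:0, C:2, D:3, E:0, F:3, G:1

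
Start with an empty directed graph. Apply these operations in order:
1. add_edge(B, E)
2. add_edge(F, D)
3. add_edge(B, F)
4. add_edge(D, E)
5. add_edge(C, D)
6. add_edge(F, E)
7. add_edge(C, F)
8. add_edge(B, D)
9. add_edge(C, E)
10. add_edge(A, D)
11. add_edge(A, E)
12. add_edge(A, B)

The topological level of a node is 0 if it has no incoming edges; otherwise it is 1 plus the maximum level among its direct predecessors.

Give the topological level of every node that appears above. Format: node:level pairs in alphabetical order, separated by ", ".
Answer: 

Answer: A:0, B:1, C:0, D:3, E:4, F:2

Derivation:
Op 1: add_edge(B, E). Edges now: 1
Op 2: add_edge(F, D). Edges now: 2
Op 3: add_edge(B, F). Edges now: 3
Op 4: add_edge(D, E). Edges now: 4
Op 5: add_edge(C, D). Edges now: 5
Op 6: add_edge(F, E). Edges now: 6
Op 7: add_edge(C, F). Edges now: 7
Op 8: add_edge(B, D). Edges now: 8
Op 9: add_edge(C, E). Edges now: 9
Op 10: add_edge(A, D). Edges now: 10
Op 11: add_edge(A, E). Edges now: 11
Op 12: add_edge(A, B). Edges now: 12
Compute levels (Kahn BFS):
  sources (in-degree 0): A, C
  process A: level=0
    A->B: in-degree(B)=0, level(B)=1, enqueue
    A->D: in-degree(D)=3, level(D)>=1
    A->E: in-degree(E)=4, level(E)>=1
  process C: level=0
    C->D: in-degree(D)=2, level(D)>=1
    C->E: in-degree(E)=3, level(E)>=1
    C->F: in-degree(F)=1, level(F)>=1
  process B: level=1
    B->D: in-degree(D)=1, level(D)>=2
    B->E: in-degree(E)=2, level(E)>=2
    B->F: in-degree(F)=0, level(F)=2, enqueue
  process F: level=2
    F->D: in-degree(D)=0, level(D)=3, enqueue
    F->E: in-degree(E)=1, level(E)>=3
  process D: level=3
    D->E: in-degree(E)=0, level(E)=4, enqueue
  process E: level=4
All levels: A:0, B:1, C:0, D:3, E:4, F:2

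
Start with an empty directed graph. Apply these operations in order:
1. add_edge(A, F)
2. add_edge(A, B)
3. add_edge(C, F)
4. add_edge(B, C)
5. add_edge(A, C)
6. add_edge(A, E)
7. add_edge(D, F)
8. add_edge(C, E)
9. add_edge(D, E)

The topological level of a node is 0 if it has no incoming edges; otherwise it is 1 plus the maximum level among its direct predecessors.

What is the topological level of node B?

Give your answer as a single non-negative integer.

Op 1: add_edge(A, F). Edges now: 1
Op 2: add_edge(A, B). Edges now: 2
Op 3: add_edge(C, F). Edges now: 3
Op 4: add_edge(B, C). Edges now: 4
Op 5: add_edge(A, C). Edges now: 5
Op 6: add_edge(A, E). Edges now: 6
Op 7: add_edge(D, F). Edges now: 7
Op 8: add_edge(C, E). Edges now: 8
Op 9: add_edge(D, E). Edges now: 9
Compute levels (Kahn BFS):
  sources (in-degree 0): A, D
  process A: level=0
    A->B: in-degree(B)=0, level(B)=1, enqueue
    A->C: in-degree(C)=1, level(C)>=1
    A->E: in-degree(E)=2, level(E)>=1
    A->F: in-degree(F)=2, level(F)>=1
  process D: level=0
    D->E: in-degree(E)=1, level(E)>=1
    D->F: in-degree(F)=1, level(F)>=1
  process B: level=1
    B->C: in-degree(C)=0, level(C)=2, enqueue
  process C: level=2
    C->E: in-degree(E)=0, level(E)=3, enqueue
    C->F: in-degree(F)=0, level(F)=3, enqueue
  process E: level=3
  process F: level=3
All levels: A:0, B:1, C:2, D:0, E:3, F:3
level(B) = 1

Answer: 1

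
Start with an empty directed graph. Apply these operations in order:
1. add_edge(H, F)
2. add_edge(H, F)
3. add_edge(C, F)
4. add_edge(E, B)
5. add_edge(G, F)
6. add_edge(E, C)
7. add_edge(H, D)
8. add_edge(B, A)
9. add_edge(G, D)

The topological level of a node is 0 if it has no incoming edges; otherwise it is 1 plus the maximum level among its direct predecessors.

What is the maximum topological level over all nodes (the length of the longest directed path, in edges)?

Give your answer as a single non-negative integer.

Answer: 2

Derivation:
Op 1: add_edge(H, F). Edges now: 1
Op 2: add_edge(H, F) (duplicate, no change). Edges now: 1
Op 3: add_edge(C, F). Edges now: 2
Op 4: add_edge(E, B). Edges now: 3
Op 5: add_edge(G, F). Edges now: 4
Op 6: add_edge(E, C). Edges now: 5
Op 7: add_edge(H, D). Edges now: 6
Op 8: add_edge(B, A). Edges now: 7
Op 9: add_edge(G, D). Edges now: 8
Compute levels (Kahn BFS):
  sources (in-degree 0): E, G, H
  process E: level=0
    E->B: in-degree(B)=0, level(B)=1, enqueue
    E->C: in-degree(C)=0, level(C)=1, enqueue
  process G: level=0
    G->D: in-degree(D)=1, level(D)>=1
    G->F: in-degree(F)=2, level(F)>=1
  process H: level=0
    H->D: in-degree(D)=0, level(D)=1, enqueue
    H->F: in-degree(F)=1, level(F)>=1
  process B: level=1
    B->A: in-degree(A)=0, level(A)=2, enqueue
  process C: level=1
    C->F: in-degree(F)=0, level(F)=2, enqueue
  process D: level=1
  process A: level=2
  process F: level=2
All levels: A:2, B:1, C:1, D:1, E:0, F:2, G:0, H:0
max level = 2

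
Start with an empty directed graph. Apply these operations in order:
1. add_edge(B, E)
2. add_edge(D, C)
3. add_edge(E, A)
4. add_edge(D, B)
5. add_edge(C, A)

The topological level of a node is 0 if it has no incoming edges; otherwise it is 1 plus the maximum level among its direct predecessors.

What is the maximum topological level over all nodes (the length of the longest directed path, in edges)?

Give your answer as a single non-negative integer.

Answer: 3

Derivation:
Op 1: add_edge(B, E). Edges now: 1
Op 2: add_edge(D, C). Edges now: 2
Op 3: add_edge(E, A). Edges now: 3
Op 4: add_edge(D, B). Edges now: 4
Op 5: add_edge(C, A). Edges now: 5
Compute levels (Kahn BFS):
  sources (in-degree 0): D
  process D: level=0
    D->B: in-degree(B)=0, level(B)=1, enqueue
    D->C: in-degree(C)=0, level(C)=1, enqueue
  process B: level=1
    B->E: in-degree(E)=0, level(E)=2, enqueue
  process C: level=1
    C->A: in-degree(A)=1, level(A)>=2
  process E: level=2
    E->A: in-degree(A)=0, level(A)=3, enqueue
  process A: level=3
All levels: A:3, B:1, C:1, D:0, E:2
max level = 3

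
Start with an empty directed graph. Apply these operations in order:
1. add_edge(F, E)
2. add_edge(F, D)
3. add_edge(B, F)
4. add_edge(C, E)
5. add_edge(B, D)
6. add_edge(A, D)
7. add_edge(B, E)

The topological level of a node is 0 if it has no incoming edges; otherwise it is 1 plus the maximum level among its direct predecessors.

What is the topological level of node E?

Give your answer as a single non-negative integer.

Op 1: add_edge(F, E). Edges now: 1
Op 2: add_edge(F, D). Edges now: 2
Op 3: add_edge(B, F). Edges now: 3
Op 4: add_edge(C, E). Edges now: 4
Op 5: add_edge(B, D). Edges now: 5
Op 6: add_edge(A, D). Edges now: 6
Op 7: add_edge(B, E). Edges now: 7
Compute levels (Kahn BFS):
  sources (in-degree 0): A, B, C
  process A: level=0
    A->D: in-degree(D)=2, level(D)>=1
  process B: level=0
    B->D: in-degree(D)=1, level(D)>=1
    B->E: in-degree(E)=2, level(E)>=1
    B->F: in-degree(F)=0, level(F)=1, enqueue
  process C: level=0
    C->E: in-degree(E)=1, level(E)>=1
  process F: level=1
    F->D: in-degree(D)=0, level(D)=2, enqueue
    F->E: in-degree(E)=0, level(E)=2, enqueue
  process D: level=2
  process E: level=2
All levels: A:0, B:0, C:0, D:2, E:2, F:1
level(E) = 2

Answer: 2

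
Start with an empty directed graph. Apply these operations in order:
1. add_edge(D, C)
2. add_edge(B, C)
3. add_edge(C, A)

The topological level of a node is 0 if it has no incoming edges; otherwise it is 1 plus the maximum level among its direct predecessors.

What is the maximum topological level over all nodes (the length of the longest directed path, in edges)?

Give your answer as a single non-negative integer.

Answer: 2

Derivation:
Op 1: add_edge(D, C). Edges now: 1
Op 2: add_edge(B, C). Edges now: 2
Op 3: add_edge(C, A). Edges now: 3
Compute levels (Kahn BFS):
  sources (in-degree 0): B, D
  process B: level=0
    B->C: in-degree(C)=1, level(C)>=1
  process D: level=0
    D->C: in-degree(C)=0, level(C)=1, enqueue
  process C: level=1
    C->A: in-degree(A)=0, level(A)=2, enqueue
  process A: level=2
All levels: A:2, B:0, C:1, D:0
max level = 2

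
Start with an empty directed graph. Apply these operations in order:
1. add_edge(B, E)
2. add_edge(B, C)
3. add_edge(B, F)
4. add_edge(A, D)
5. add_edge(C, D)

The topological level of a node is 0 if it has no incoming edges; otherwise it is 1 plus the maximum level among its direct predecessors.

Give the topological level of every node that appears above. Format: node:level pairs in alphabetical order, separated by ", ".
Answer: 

Op 1: add_edge(B, E). Edges now: 1
Op 2: add_edge(B, C). Edges now: 2
Op 3: add_edge(B, F). Edges now: 3
Op 4: add_edge(A, D). Edges now: 4
Op 5: add_edge(C, D). Edges now: 5
Compute levels (Kahn BFS):
  sources (in-degree 0): A, B
  process A: level=0
    A->D: in-degree(D)=1, level(D)>=1
  process B: level=0
    B->C: in-degree(C)=0, level(C)=1, enqueue
    B->E: in-degree(E)=0, level(E)=1, enqueue
    B->F: in-degree(F)=0, level(F)=1, enqueue
  process C: level=1
    C->D: in-degree(D)=0, level(D)=2, enqueue
  process E: level=1
  process F: level=1
  process D: level=2
All levels: A:0, B:0, C:1, D:2, E:1, F:1

Answer: A:0, B:0, C:1, D:2, E:1, F:1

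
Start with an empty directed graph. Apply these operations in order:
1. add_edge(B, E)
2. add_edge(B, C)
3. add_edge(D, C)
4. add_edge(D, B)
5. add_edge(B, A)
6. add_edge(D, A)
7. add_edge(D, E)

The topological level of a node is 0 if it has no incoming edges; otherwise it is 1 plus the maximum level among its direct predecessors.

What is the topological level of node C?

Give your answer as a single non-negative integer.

Op 1: add_edge(B, E). Edges now: 1
Op 2: add_edge(B, C). Edges now: 2
Op 3: add_edge(D, C). Edges now: 3
Op 4: add_edge(D, B). Edges now: 4
Op 5: add_edge(B, A). Edges now: 5
Op 6: add_edge(D, A). Edges now: 6
Op 7: add_edge(D, E). Edges now: 7
Compute levels (Kahn BFS):
  sources (in-degree 0): D
  process D: level=0
    D->A: in-degree(A)=1, level(A)>=1
    D->B: in-degree(B)=0, level(B)=1, enqueue
    D->C: in-degree(C)=1, level(C)>=1
    D->E: in-degree(E)=1, level(E)>=1
  process B: level=1
    B->A: in-degree(A)=0, level(A)=2, enqueue
    B->C: in-degree(C)=0, level(C)=2, enqueue
    B->E: in-degree(E)=0, level(E)=2, enqueue
  process A: level=2
  process C: level=2
  process E: level=2
All levels: A:2, B:1, C:2, D:0, E:2
level(C) = 2

Answer: 2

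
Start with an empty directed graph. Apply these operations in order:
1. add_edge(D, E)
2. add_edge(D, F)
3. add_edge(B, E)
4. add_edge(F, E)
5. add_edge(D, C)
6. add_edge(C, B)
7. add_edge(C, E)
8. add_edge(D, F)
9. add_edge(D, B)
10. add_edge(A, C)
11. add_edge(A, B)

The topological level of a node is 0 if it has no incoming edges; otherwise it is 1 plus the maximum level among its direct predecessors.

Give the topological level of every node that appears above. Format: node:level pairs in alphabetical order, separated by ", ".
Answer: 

Op 1: add_edge(D, E). Edges now: 1
Op 2: add_edge(D, F). Edges now: 2
Op 3: add_edge(B, E). Edges now: 3
Op 4: add_edge(F, E). Edges now: 4
Op 5: add_edge(D, C). Edges now: 5
Op 6: add_edge(C, B). Edges now: 6
Op 7: add_edge(C, E). Edges now: 7
Op 8: add_edge(D, F) (duplicate, no change). Edges now: 7
Op 9: add_edge(D, B). Edges now: 8
Op 10: add_edge(A, C). Edges now: 9
Op 11: add_edge(A, B). Edges now: 10
Compute levels (Kahn BFS):
  sources (in-degree 0): A, D
  process A: level=0
    A->B: in-degree(B)=2, level(B)>=1
    A->C: in-degree(C)=1, level(C)>=1
  process D: level=0
    D->B: in-degree(B)=1, level(B)>=1
    D->C: in-degree(C)=0, level(C)=1, enqueue
    D->E: in-degree(E)=3, level(E)>=1
    D->F: in-degree(F)=0, level(F)=1, enqueue
  process C: level=1
    C->B: in-degree(B)=0, level(B)=2, enqueue
    C->E: in-degree(E)=2, level(E)>=2
  process F: level=1
    F->E: in-degree(E)=1, level(E)>=2
  process B: level=2
    B->E: in-degree(E)=0, level(E)=3, enqueue
  process E: level=3
All levels: A:0, B:2, C:1, D:0, E:3, F:1

Answer: A:0, B:2, C:1, D:0, E:3, F:1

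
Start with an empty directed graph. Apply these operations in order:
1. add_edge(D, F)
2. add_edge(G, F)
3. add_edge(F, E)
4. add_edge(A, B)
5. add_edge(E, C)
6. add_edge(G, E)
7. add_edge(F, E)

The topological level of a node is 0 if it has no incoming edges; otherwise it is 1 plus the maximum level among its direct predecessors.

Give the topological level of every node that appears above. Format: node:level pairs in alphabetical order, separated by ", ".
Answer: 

Op 1: add_edge(D, F). Edges now: 1
Op 2: add_edge(G, F). Edges now: 2
Op 3: add_edge(F, E). Edges now: 3
Op 4: add_edge(A, B). Edges now: 4
Op 5: add_edge(E, C). Edges now: 5
Op 6: add_edge(G, E). Edges now: 6
Op 7: add_edge(F, E) (duplicate, no change). Edges now: 6
Compute levels (Kahn BFS):
  sources (in-degree 0): A, D, G
  process A: level=0
    A->B: in-degree(B)=0, level(B)=1, enqueue
  process D: level=0
    D->F: in-degree(F)=1, level(F)>=1
  process G: level=0
    G->E: in-degree(E)=1, level(E)>=1
    G->F: in-degree(F)=0, level(F)=1, enqueue
  process B: level=1
  process F: level=1
    F->E: in-degree(E)=0, level(E)=2, enqueue
  process E: level=2
    E->C: in-degree(C)=0, level(C)=3, enqueue
  process C: level=3
All levels: A:0, B:1, C:3, D:0, E:2, F:1, G:0

Answer: A:0, B:1, C:3, D:0, E:2, F:1, G:0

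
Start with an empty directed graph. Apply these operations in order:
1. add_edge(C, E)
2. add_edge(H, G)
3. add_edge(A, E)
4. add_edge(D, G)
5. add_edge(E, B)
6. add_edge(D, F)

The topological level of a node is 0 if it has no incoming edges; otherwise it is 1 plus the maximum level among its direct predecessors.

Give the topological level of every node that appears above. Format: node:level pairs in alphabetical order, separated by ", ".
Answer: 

Op 1: add_edge(C, E). Edges now: 1
Op 2: add_edge(H, G). Edges now: 2
Op 3: add_edge(A, E). Edges now: 3
Op 4: add_edge(D, G). Edges now: 4
Op 5: add_edge(E, B). Edges now: 5
Op 6: add_edge(D, F). Edges now: 6
Compute levels (Kahn BFS):
  sources (in-degree 0): A, C, D, H
  process A: level=0
    A->E: in-degree(E)=1, level(E)>=1
  process C: level=0
    C->E: in-degree(E)=0, level(E)=1, enqueue
  process D: level=0
    D->F: in-degree(F)=0, level(F)=1, enqueue
    D->G: in-degree(G)=1, level(G)>=1
  process H: level=0
    H->G: in-degree(G)=0, level(G)=1, enqueue
  process E: level=1
    E->B: in-degree(B)=0, level(B)=2, enqueue
  process F: level=1
  process G: level=1
  process B: level=2
All levels: A:0, B:2, C:0, D:0, E:1, F:1, G:1, H:0

Answer: A:0, B:2, C:0, D:0, E:1, F:1, G:1, H:0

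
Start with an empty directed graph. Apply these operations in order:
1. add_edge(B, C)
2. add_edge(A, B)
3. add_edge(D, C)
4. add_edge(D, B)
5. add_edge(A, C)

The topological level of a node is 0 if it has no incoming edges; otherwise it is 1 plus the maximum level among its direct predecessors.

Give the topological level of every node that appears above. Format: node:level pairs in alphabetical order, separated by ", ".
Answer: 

Answer: A:0, B:1, C:2, D:0

Derivation:
Op 1: add_edge(B, C). Edges now: 1
Op 2: add_edge(A, B). Edges now: 2
Op 3: add_edge(D, C). Edges now: 3
Op 4: add_edge(D, B). Edges now: 4
Op 5: add_edge(A, C). Edges now: 5
Compute levels (Kahn BFS):
  sources (in-degree 0): A, D
  process A: level=0
    A->B: in-degree(B)=1, level(B)>=1
    A->C: in-degree(C)=2, level(C)>=1
  process D: level=0
    D->B: in-degree(B)=0, level(B)=1, enqueue
    D->C: in-degree(C)=1, level(C)>=1
  process B: level=1
    B->C: in-degree(C)=0, level(C)=2, enqueue
  process C: level=2
All levels: A:0, B:1, C:2, D:0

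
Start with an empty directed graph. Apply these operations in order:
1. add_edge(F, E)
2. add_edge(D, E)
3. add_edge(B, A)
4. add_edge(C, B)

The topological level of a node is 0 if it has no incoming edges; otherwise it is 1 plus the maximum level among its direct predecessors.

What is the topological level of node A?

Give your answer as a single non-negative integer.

Op 1: add_edge(F, E). Edges now: 1
Op 2: add_edge(D, E). Edges now: 2
Op 3: add_edge(B, A). Edges now: 3
Op 4: add_edge(C, B). Edges now: 4
Compute levels (Kahn BFS):
  sources (in-degree 0): C, D, F
  process C: level=0
    C->B: in-degree(B)=0, level(B)=1, enqueue
  process D: level=0
    D->E: in-degree(E)=1, level(E)>=1
  process F: level=0
    F->E: in-degree(E)=0, level(E)=1, enqueue
  process B: level=1
    B->A: in-degree(A)=0, level(A)=2, enqueue
  process E: level=1
  process A: level=2
All levels: A:2, B:1, C:0, D:0, E:1, F:0
level(A) = 2

Answer: 2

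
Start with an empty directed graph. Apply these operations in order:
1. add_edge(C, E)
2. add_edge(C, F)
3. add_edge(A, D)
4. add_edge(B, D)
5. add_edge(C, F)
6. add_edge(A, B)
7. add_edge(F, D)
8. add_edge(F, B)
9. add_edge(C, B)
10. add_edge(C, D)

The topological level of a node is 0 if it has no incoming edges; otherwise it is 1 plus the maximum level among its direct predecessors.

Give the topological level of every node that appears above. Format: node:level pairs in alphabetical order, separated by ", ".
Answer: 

Op 1: add_edge(C, E). Edges now: 1
Op 2: add_edge(C, F). Edges now: 2
Op 3: add_edge(A, D). Edges now: 3
Op 4: add_edge(B, D). Edges now: 4
Op 5: add_edge(C, F) (duplicate, no change). Edges now: 4
Op 6: add_edge(A, B). Edges now: 5
Op 7: add_edge(F, D). Edges now: 6
Op 8: add_edge(F, B). Edges now: 7
Op 9: add_edge(C, B). Edges now: 8
Op 10: add_edge(C, D). Edges now: 9
Compute levels (Kahn BFS):
  sources (in-degree 0): A, C
  process A: level=0
    A->B: in-degree(B)=2, level(B)>=1
    A->D: in-degree(D)=3, level(D)>=1
  process C: level=0
    C->B: in-degree(B)=1, level(B)>=1
    C->D: in-degree(D)=2, level(D)>=1
    C->E: in-degree(E)=0, level(E)=1, enqueue
    C->F: in-degree(F)=0, level(F)=1, enqueue
  process E: level=1
  process F: level=1
    F->B: in-degree(B)=0, level(B)=2, enqueue
    F->D: in-degree(D)=1, level(D)>=2
  process B: level=2
    B->D: in-degree(D)=0, level(D)=3, enqueue
  process D: level=3
All levels: A:0, B:2, C:0, D:3, E:1, F:1

Answer: A:0, B:2, C:0, D:3, E:1, F:1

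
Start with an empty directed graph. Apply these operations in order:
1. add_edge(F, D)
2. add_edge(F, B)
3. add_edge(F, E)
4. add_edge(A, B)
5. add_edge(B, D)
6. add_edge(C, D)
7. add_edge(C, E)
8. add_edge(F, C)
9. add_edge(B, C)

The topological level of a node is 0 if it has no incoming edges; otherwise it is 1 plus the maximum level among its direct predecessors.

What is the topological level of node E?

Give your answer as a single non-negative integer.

Op 1: add_edge(F, D). Edges now: 1
Op 2: add_edge(F, B). Edges now: 2
Op 3: add_edge(F, E). Edges now: 3
Op 4: add_edge(A, B). Edges now: 4
Op 5: add_edge(B, D). Edges now: 5
Op 6: add_edge(C, D). Edges now: 6
Op 7: add_edge(C, E). Edges now: 7
Op 8: add_edge(F, C). Edges now: 8
Op 9: add_edge(B, C). Edges now: 9
Compute levels (Kahn BFS):
  sources (in-degree 0): A, F
  process A: level=0
    A->B: in-degree(B)=1, level(B)>=1
  process F: level=0
    F->B: in-degree(B)=0, level(B)=1, enqueue
    F->C: in-degree(C)=1, level(C)>=1
    F->D: in-degree(D)=2, level(D)>=1
    F->E: in-degree(E)=1, level(E)>=1
  process B: level=1
    B->C: in-degree(C)=0, level(C)=2, enqueue
    B->D: in-degree(D)=1, level(D)>=2
  process C: level=2
    C->D: in-degree(D)=0, level(D)=3, enqueue
    C->E: in-degree(E)=0, level(E)=3, enqueue
  process D: level=3
  process E: level=3
All levels: A:0, B:1, C:2, D:3, E:3, F:0
level(E) = 3

Answer: 3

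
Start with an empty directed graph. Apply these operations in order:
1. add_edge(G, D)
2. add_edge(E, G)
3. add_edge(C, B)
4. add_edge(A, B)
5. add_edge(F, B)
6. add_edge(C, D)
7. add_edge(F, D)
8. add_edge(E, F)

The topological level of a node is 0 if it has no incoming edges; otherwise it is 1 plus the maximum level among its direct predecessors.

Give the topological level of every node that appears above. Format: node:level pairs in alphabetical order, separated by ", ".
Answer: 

Answer: A:0, B:2, C:0, D:2, E:0, F:1, G:1

Derivation:
Op 1: add_edge(G, D). Edges now: 1
Op 2: add_edge(E, G). Edges now: 2
Op 3: add_edge(C, B). Edges now: 3
Op 4: add_edge(A, B). Edges now: 4
Op 5: add_edge(F, B). Edges now: 5
Op 6: add_edge(C, D). Edges now: 6
Op 7: add_edge(F, D). Edges now: 7
Op 8: add_edge(E, F). Edges now: 8
Compute levels (Kahn BFS):
  sources (in-degree 0): A, C, E
  process A: level=0
    A->B: in-degree(B)=2, level(B)>=1
  process C: level=0
    C->B: in-degree(B)=1, level(B)>=1
    C->D: in-degree(D)=2, level(D)>=1
  process E: level=0
    E->F: in-degree(F)=0, level(F)=1, enqueue
    E->G: in-degree(G)=0, level(G)=1, enqueue
  process F: level=1
    F->B: in-degree(B)=0, level(B)=2, enqueue
    F->D: in-degree(D)=1, level(D)>=2
  process G: level=1
    G->D: in-degree(D)=0, level(D)=2, enqueue
  process B: level=2
  process D: level=2
All levels: A:0, B:2, C:0, D:2, E:0, F:1, G:1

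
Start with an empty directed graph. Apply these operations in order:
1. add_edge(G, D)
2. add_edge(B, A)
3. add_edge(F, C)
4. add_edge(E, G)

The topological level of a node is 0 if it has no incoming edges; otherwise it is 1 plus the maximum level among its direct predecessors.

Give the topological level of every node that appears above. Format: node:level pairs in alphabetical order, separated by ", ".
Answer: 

Answer: A:1, B:0, C:1, D:2, E:0, F:0, G:1

Derivation:
Op 1: add_edge(G, D). Edges now: 1
Op 2: add_edge(B, A). Edges now: 2
Op 3: add_edge(F, C). Edges now: 3
Op 4: add_edge(E, G). Edges now: 4
Compute levels (Kahn BFS):
  sources (in-degree 0): B, E, F
  process B: level=0
    B->A: in-degree(A)=0, level(A)=1, enqueue
  process E: level=0
    E->G: in-degree(G)=0, level(G)=1, enqueue
  process F: level=0
    F->C: in-degree(C)=0, level(C)=1, enqueue
  process A: level=1
  process G: level=1
    G->D: in-degree(D)=0, level(D)=2, enqueue
  process C: level=1
  process D: level=2
All levels: A:1, B:0, C:1, D:2, E:0, F:0, G:1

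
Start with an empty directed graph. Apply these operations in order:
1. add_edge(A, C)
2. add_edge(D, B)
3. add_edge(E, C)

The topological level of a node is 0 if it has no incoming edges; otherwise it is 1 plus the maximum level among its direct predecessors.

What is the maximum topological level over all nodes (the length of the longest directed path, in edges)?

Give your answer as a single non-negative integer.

Op 1: add_edge(A, C). Edges now: 1
Op 2: add_edge(D, B). Edges now: 2
Op 3: add_edge(E, C). Edges now: 3
Compute levels (Kahn BFS):
  sources (in-degree 0): A, D, E
  process A: level=0
    A->C: in-degree(C)=1, level(C)>=1
  process D: level=0
    D->B: in-degree(B)=0, level(B)=1, enqueue
  process E: level=0
    E->C: in-degree(C)=0, level(C)=1, enqueue
  process B: level=1
  process C: level=1
All levels: A:0, B:1, C:1, D:0, E:0
max level = 1

Answer: 1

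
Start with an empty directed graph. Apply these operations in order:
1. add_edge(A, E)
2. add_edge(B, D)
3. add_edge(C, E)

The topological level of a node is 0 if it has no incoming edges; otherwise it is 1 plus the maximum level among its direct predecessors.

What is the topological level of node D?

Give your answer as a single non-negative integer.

Op 1: add_edge(A, E). Edges now: 1
Op 2: add_edge(B, D). Edges now: 2
Op 3: add_edge(C, E). Edges now: 3
Compute levels (Kahn BFS):
  sources (in-degree 0): A, B, C
  process A: level=0
    A->E: in-degree(E)=1, level(E)>=1
  process B: level=0
    B->D: in-degree(D)=0, level(D)=1, enqueue
  process C: level=0
    C->E: in-degree(E)=0, level(E)=1, enqueue
  process D: level=1
  process E: level=1
All levels: A:0, B:0, C:0, D:1, E:1
level(D) = 1

Answer: 1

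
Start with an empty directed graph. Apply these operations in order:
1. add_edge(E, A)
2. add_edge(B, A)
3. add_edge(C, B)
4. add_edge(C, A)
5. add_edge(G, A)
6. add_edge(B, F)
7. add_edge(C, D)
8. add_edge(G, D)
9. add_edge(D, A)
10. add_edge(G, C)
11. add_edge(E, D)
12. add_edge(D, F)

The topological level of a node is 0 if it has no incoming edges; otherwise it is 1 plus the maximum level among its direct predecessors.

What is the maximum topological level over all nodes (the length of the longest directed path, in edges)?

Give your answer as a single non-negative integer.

Op 1: add_edge(E, A). Edges now: 1
Op 2: add_edge(B, A). Edges now: 2
Op 3: add_edge(C, B). Edges now: 3
Op 4: add_edge(C, A). Edges now: 4
Op 5: add_edge(G, A). Edges now: 5
Op 6: add_edge(B, F). Edges now: 6
Op 7: add_edge(C, D). Edges now: 7
Op 8: add_edge(G, D). Edges now: 8
Op 9: add_edge(D, A). Edges now: 9
Op 10: add_edge(G, C). Edges now: 10
Op 11: add_edge(E, D). Edges now: 11
Op 12: add_edge(D, F). Edges now: 12
Compute levels (Kahn BFS):
  sources (in-degree 0): E, G
  process E: level=0
    E->A: in-degree(A)=4, level(A)>=1
    E->D: in-degree(D)=2, level(D)>=1
  process G: level=0
    G->A: in-degree(A)=3, level(A)>=1
    G->C: in-degree(C)=0, level(C)=1, enqueue
    G->D: in-degree(D)=1, level(D)>=1
  process C: level=1
    C->A: in-degree(A)=2, level(A)>=2
    C->B: in-degree(B)=0, level(B)=2, enqueue
    C->D: in-degree(D)=0, level(D)=2, enqueue
  process B: level=2
    B->A: in-degree(A)=1, level(A)>=3
    B->F: in-degree(F)=1, level(F)>=3
  process D: level=2
    D->A: in-degree(A)=0, level(A)=3, enqueue
    D->F: in-degree(F)=0, level(F)=3, enqueue
  process A: level=3
  process F: level=3
All levels: A:3, B:2, C:1, D:2, E:0, F:3, G:0
max level = 3

Answer: 3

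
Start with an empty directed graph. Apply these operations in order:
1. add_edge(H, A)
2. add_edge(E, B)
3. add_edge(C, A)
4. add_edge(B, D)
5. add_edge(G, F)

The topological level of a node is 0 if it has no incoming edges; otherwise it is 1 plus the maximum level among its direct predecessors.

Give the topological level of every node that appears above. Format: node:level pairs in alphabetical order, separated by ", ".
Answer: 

Op 1: add_edge(H, A). Edges now: 1
Op 2: add_edge(E, B). Edges now: 2
Op 3: add_edge(C, A). Edges now: 3
Op 4: add_edge(B, D). Edges now: 4
Op 5: add_edge(G, F). Edges now: 5
Compute levels (Kahn BFS):
  sources (in-degree 0): C, E, G, H
  process C: level=0
    C->A: in-degree(A)=1, level(A)>=1
  process E: level=0
    E->B: in-degree(B)=0, level(B)=1, enqueue
  process G: level=0
    G->F: in-degree(F)=0, level(F)=1, enqueue
  process H: level=0
    H->A: in-degree(A)=0, level(A)=1, enqueue
  process B: level=1
    B->D: in-degree(D)=0, level(D)=2, enqueue
  process F: level=1
  process A: level=1
  process D: level=2
All levels: A:1, B:1, C:0, D:2, E:0, F:1, G:0, H:0

Answer: A:1, B:1, C:0, D:2, E:0, F:1, G:0, H:0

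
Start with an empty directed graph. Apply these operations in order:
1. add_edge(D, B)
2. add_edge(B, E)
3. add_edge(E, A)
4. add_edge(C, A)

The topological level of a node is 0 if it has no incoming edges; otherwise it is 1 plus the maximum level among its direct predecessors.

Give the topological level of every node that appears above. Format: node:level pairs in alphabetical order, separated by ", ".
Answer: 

Op 1: add_edge(D, B). Edges now: 1
Op 2: add_edge(B, E). Edges now: 2
Op 3: add_edge(E, A). Edges now: 3
Op 4: add_edge(C, A). Edges now: 4
Compute levels (Kahn BFS):
  sources (in-degree 0): C, D
  process C: level=0
    C->A: in-degree(A)=1, level(A)>=1
  process D: level=0
    D->B: in-degree(B)=0, level(B)=1, enqueue
  process B: level=1
    B->E: in-degree(E)=0, level(E)=2, enqueue
  process E: level=2
    E->A: in-degree(A)=0, level(A)=3, enqueue
  process A: level=3
All levels: A:3, B:1, C:0, D:0, E:2

Answer: A:3, B:1, C:0, D:0, E:2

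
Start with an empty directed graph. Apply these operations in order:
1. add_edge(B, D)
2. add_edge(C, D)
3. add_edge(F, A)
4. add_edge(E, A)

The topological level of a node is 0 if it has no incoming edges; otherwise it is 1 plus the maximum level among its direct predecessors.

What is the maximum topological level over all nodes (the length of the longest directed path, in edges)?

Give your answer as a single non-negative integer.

Op 1: add_edge(B, D). Edges now: 1
Op 2: add_edge(C, D). Edges now: 2
Op 3: add_edge(F, A). Edges now: 3
Op 4: add_edge(E, A). Edges now: 4
Compute levels (Kahn BFS):
  sources (in-degree 0): B, C, E, F
  process B: level=0
    B->D: in-degree(D)=1, level(D)>=1
  process C: level=0
    C->D: in-degree(D)=0, level(D)=1, enqueue
  process E: level=0
    E->A: in-degree(A)=1, level(A)>=1
  process F: level=0
    F->A: in-degree(A)=0, level(A)=1, enqueue
  process D: level=1
  process A: level=1
All levels: A:1, B:0, C:0, D:1, E:0, F:0
max level = 1

Answer: 1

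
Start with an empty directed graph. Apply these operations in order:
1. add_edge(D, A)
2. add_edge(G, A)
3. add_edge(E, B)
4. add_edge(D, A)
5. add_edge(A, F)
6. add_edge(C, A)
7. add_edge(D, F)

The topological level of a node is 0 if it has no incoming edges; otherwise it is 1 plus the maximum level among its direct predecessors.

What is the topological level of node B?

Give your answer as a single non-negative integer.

Answer: 1

Derivation:
Op 1: add_edge(D, A). Edges now: 1
Op 2: add_edge(G, A). Edges now: 2
Op 3: add_edge(E, B). Edges now: 3
Op 4: add_edge(D, A) (duplicate, no change). Edges now: 3
Op 5: add_edge(A, F). Edges now: 4
Op 6: add_edge(C, A). Edges now: 5
Op 7: add_edge(D, F). Edges now: 6
Compute levels (Kahn BFS):
  sources (in-degree 0): C, D, E, G
  process C: level=0
    C->A: in-degree(A)=2, level(A)>=1
  process D: level=0
    D->A: in-degree(A)=1, level(A)>=1
    D->F: in-degree(F)=1, level(F)>=1
  process E: level=0
    E->B: in-degree(B)=0, level(B)=1, enqueue
  process G: level=0
    G->A: in-degree(A)=0, level(A)=1, enqueue
  process B: level=1
  process A: level=1
    A->F: in-degree(F)=0, level(F)=2, enqueue
  process F: level=2
All levels: A:1, B:1, C:0, D:0, E:0, F:2, G:0
level(B) = 1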